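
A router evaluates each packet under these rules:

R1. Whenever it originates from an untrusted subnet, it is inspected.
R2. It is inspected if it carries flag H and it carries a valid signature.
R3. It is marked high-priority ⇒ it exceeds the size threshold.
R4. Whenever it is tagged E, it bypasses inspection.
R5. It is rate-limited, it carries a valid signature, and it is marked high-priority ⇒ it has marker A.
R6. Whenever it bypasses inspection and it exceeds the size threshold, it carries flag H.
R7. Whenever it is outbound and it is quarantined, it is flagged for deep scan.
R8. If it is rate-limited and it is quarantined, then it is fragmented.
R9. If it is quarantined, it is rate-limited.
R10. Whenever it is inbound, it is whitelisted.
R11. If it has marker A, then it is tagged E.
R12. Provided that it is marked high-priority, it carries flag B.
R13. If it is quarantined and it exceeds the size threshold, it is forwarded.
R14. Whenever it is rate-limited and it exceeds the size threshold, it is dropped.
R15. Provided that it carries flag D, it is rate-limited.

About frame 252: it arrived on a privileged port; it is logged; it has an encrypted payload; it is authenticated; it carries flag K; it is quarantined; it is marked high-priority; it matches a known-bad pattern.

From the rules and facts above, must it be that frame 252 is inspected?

Forward chaining from the given facts derives: exceeds the size threshold, is rate-limited, carries flag B, is forwarded, is dropped, is fragmented.
Rules concluding "it is inspected": R1 needs "it originates from an untrusted subnet"; R2 needs "it carries flag H" — none of these are established.

No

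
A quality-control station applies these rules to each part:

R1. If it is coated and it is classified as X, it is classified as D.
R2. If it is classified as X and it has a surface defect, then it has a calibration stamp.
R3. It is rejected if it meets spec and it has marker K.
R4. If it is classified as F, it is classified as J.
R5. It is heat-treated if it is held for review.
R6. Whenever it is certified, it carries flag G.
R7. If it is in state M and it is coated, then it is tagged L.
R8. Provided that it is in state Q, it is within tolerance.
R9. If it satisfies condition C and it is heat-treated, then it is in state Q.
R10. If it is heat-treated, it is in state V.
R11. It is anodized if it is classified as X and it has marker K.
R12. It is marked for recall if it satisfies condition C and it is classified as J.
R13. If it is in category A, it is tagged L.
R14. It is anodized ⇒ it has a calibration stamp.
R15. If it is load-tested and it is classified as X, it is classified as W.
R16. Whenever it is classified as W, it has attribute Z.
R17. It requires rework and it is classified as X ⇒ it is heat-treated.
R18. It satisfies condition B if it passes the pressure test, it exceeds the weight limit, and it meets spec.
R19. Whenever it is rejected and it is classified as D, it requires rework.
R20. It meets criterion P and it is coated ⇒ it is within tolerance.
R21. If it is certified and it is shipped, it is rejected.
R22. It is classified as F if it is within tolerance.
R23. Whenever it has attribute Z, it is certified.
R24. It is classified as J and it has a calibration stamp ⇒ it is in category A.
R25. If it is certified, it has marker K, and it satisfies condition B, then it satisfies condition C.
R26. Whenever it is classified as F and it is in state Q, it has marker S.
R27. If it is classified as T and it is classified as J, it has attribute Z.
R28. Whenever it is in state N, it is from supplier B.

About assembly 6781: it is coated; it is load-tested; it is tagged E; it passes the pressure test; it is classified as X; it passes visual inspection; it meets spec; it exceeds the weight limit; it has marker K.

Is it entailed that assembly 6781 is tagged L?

By R1 (it is coated, it is classified as X): it is classified as D.
By R3 (it meets spec, it has marker K): it is rejected.
By R11 (it is classified as X, it has marker K): it is anodized.
By R14 (it is anodized): it has a calibration stamp.
By R15 (it is load-tested, it is classified as X): it is classified as W.
By R16 (it is classified as W): it has attribute Z.
By R18 (it passes the pressure test, it exceeds the weight limit, it meets spec): it satisfies condition B.
By R19 (it is rejected, it is classified as D): it requires rework.
By R23 (it has attribute Z): it is certified.
By R25 (it is certified, it has marker K, it satisfies condition B): it satisfies condition C.
By R17 (it requires rework, it is classified as X): it is heat-treated.
By R9 (it satisfies condition C, it is heat-treated): it is in state Q.
By R8 (it is in state Q): it is within tolerance.
By R22 (it is within tolerance): it is classified as F.
By R4 (it is classified as F): it is classified as J.
By R24 (it is classified as J, it has a calibration stamp): it is in category A.
By R13 (it is in category A): it is tagged L.

Yes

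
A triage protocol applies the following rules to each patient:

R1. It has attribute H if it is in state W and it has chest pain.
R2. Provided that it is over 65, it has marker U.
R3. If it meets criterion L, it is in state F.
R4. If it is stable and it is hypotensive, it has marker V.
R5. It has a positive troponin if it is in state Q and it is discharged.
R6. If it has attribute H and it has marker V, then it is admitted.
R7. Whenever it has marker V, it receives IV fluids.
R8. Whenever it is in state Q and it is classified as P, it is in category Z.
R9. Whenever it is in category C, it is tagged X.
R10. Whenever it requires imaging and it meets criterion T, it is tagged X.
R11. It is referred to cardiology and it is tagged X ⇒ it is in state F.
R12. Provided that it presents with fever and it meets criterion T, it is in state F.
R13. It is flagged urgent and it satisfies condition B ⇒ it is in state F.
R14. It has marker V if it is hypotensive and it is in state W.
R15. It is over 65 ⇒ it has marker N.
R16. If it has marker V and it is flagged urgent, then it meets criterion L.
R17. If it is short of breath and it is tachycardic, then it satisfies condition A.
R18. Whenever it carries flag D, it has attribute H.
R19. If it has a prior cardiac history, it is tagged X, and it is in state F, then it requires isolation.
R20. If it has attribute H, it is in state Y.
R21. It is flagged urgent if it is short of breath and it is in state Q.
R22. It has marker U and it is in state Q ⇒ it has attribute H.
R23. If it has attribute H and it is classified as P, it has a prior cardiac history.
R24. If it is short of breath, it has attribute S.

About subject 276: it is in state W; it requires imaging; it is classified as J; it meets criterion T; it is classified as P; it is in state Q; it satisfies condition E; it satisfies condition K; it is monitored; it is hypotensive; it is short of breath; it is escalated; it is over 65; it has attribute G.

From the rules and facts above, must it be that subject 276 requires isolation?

By R2 (it is over 65): it has marker U.
By R10 (it requires imaging, it meets criterion T): it is tagged X.
By R14 (it is hypotensive, it is in state W): it has marker V.
By R21 (it is short of breath, it is in state Q): it is flagged urgent.
By R22 (it has marker U, it is in state Q): it has attribute H.
By R23 (it has attribute H, it is classified as P): it has a prior cardiac history.
By R16 (it has marker V, it is flagged urgent): it meets criterion L.
By R3 (it meets criterion L): it is in state F.
By R19 (it has a prior cardiac history, it is tagged X, it is in state F): it requires isolation.

Yes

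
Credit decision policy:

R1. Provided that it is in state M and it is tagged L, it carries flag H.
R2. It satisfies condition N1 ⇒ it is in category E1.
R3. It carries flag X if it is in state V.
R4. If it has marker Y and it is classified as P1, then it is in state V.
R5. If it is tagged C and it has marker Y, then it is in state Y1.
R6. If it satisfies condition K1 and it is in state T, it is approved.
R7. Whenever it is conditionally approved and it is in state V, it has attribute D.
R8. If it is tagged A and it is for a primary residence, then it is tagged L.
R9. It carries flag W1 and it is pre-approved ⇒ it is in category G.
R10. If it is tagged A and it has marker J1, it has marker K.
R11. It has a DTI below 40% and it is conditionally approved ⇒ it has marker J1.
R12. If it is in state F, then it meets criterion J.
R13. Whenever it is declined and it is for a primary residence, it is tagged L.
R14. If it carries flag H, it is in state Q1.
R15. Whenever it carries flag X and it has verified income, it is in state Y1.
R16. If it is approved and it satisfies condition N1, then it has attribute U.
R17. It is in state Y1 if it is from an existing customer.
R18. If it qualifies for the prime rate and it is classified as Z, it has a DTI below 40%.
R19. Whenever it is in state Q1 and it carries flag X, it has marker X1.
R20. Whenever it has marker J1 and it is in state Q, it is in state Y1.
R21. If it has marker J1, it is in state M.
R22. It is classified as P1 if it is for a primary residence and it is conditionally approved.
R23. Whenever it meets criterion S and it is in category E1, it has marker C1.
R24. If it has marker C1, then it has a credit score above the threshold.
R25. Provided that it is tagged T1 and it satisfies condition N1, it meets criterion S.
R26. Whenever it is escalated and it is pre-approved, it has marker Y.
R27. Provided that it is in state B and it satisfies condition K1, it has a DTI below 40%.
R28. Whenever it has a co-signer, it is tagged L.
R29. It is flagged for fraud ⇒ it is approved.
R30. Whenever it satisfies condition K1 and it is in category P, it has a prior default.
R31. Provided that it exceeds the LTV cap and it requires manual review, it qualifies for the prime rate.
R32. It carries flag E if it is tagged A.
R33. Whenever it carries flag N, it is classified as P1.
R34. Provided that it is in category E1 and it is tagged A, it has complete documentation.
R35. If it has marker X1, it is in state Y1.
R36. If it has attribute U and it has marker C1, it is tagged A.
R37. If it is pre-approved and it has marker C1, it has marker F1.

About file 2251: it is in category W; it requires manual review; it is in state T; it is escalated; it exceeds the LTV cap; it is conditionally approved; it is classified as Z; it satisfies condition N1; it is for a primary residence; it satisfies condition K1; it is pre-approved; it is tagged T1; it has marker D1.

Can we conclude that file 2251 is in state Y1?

By R2 (it satisfies condition N1): it is in category E1.
By R6 (it satisfies condition K1, it is in state T): it is approved.
By R16 (it is approved, it satisfies condition N1): it has attribute U.
By R22 (it is for a primary residence, it is conditionally approved): it is classified as P1.
By R25 (it is tagged T1, it satisfies condition N1): it meets criterion S.
By R26 (it is escalated, it is pre-approved): it has marker Y.
By R31 (it exceeds the LTV cap, it requires manual review): it qualifies for the prime rate.
By R4 (it has marker Y, it is classified as P1): it is in state V.
By R18 (it qualifies for the prime rate, it is classified as Z): it has a DTI below 40%.
By R23 (it meets criterion S, it is in category E1): it has marker C1.
By R36 (it has attribute U, it has marker C1): it is tagged A.
By R3 (it is in state V): it carries flag X.
By R8 (it is tagged A, it is for a primary residence): it is tagged L.
By R11 (it has a DTI below 40%, it is conditionally approved): it has marker J1.
By R21 (it has marker J1): it is in state M.
By R1 (it is in state M, it is tagged L): it carries flag H.
By R14 (it carries flag H): it is in state Q1.
By R19 (it is in state Q1, it carries flag X): it has marker X1.
By R35 (it has marker X1): it is in state Y1.

Yes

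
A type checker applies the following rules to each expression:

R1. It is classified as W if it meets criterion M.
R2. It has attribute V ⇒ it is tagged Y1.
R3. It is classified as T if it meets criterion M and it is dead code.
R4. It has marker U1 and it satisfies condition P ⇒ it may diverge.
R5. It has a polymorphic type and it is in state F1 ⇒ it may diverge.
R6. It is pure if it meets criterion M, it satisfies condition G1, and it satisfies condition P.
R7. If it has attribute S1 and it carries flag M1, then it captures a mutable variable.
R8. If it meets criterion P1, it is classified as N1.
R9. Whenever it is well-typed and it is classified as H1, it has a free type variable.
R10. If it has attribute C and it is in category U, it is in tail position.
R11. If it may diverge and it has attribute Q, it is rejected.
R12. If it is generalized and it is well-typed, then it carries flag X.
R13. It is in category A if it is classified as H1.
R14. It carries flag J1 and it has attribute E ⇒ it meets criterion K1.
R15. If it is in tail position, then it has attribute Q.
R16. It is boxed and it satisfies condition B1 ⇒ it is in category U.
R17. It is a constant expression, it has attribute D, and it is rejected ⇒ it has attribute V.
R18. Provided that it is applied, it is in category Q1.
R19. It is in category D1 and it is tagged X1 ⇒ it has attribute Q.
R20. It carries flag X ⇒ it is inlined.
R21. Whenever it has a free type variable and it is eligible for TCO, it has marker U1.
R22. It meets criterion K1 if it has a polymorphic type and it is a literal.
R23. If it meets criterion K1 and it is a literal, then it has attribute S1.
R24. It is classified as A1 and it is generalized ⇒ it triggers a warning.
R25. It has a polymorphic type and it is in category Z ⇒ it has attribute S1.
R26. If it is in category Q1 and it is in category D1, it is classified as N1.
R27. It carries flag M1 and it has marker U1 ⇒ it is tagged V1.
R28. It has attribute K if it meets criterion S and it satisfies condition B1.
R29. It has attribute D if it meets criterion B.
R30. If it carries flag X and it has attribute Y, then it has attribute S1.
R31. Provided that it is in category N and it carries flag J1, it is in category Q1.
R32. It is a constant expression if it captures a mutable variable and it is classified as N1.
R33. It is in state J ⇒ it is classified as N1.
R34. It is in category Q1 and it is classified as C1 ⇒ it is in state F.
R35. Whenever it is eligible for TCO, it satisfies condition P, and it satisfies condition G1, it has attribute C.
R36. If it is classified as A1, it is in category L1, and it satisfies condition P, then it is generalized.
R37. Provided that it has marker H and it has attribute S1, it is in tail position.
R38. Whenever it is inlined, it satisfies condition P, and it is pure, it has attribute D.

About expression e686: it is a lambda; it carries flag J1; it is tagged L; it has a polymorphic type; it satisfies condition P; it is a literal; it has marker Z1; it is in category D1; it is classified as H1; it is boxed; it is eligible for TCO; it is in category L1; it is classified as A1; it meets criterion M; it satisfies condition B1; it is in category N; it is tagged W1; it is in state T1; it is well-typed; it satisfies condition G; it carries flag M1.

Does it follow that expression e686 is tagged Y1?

No

Forward chaining from the given facts derives: is classified as W, has a free type variable, is in category A, is in category U, has marker U1, meets criterion K1, has attribute S1, is tagged V1, is in category Q1, is generalized, may diverge, captures a mutable variable, carries flag X, is inlined, triggers a warning, is classified as N1, is a constant expression.
The only rule concluding "it is tagged Y1" is R2, which needs "it has attribute V"; that is never established.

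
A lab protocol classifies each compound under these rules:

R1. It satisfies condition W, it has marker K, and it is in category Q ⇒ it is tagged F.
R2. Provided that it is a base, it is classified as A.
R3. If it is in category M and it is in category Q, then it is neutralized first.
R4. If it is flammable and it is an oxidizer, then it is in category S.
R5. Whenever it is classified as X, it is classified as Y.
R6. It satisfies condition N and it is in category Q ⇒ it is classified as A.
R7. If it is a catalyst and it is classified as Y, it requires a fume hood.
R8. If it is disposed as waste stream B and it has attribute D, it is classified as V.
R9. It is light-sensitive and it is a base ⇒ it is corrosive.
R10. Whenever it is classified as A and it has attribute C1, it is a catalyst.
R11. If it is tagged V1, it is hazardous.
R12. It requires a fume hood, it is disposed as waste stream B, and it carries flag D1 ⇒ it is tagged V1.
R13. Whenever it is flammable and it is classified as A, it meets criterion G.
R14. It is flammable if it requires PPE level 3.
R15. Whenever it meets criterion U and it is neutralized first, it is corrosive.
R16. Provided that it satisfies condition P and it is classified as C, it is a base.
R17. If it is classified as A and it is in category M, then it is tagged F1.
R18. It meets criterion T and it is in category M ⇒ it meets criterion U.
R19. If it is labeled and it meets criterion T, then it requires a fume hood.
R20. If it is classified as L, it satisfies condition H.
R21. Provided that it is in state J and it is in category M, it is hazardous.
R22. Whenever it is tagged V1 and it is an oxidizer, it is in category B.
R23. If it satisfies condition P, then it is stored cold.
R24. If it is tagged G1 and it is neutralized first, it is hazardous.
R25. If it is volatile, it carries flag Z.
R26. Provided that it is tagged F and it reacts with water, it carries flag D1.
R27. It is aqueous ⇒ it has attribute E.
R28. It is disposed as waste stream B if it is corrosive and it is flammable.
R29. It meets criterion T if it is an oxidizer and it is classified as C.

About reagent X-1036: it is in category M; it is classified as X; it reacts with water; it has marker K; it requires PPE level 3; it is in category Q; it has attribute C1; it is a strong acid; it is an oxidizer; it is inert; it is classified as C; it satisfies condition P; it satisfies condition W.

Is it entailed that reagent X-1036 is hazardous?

Yes

By R1 (it satisfies condition W, it has marker K, it is in category Q): it is tagged F.
By R3 (it is in category M, it is in category Q): it is neutralized first.
By R5 (it is classified as X): it is classified as Y.
By R14 (it requires PPE level 3): it is flammable.
By R16 (it satisfies condition P, it is classified as C): it is a base.
By R26 (it is tagged F, it reacts with water): it carries flag D1.
By R29 (it is an oxidizer, it is classified as C): it meets criterion T.
By R2 (it is a base): it is classified as A.
By R10 (it is classified as A, it has attribute C1): it is a catalyst.
By R18 (it meets criterion T, it is in category M): it meets criterion U.
By R7 (it is a catalyst, it is classified as Y): it requires a fume hood.
By R15 (it meets criterion U, it is neutralized first): it is corrosive.
By R28 (it is corrosive, it is flammable): it is disposed as waste stream B.
By R12 (it requires a fume hood, it is disposed as waste stream B, it carries flag D1): it is tagged V1.
By R11 (it is tagged V1): it is hazardous.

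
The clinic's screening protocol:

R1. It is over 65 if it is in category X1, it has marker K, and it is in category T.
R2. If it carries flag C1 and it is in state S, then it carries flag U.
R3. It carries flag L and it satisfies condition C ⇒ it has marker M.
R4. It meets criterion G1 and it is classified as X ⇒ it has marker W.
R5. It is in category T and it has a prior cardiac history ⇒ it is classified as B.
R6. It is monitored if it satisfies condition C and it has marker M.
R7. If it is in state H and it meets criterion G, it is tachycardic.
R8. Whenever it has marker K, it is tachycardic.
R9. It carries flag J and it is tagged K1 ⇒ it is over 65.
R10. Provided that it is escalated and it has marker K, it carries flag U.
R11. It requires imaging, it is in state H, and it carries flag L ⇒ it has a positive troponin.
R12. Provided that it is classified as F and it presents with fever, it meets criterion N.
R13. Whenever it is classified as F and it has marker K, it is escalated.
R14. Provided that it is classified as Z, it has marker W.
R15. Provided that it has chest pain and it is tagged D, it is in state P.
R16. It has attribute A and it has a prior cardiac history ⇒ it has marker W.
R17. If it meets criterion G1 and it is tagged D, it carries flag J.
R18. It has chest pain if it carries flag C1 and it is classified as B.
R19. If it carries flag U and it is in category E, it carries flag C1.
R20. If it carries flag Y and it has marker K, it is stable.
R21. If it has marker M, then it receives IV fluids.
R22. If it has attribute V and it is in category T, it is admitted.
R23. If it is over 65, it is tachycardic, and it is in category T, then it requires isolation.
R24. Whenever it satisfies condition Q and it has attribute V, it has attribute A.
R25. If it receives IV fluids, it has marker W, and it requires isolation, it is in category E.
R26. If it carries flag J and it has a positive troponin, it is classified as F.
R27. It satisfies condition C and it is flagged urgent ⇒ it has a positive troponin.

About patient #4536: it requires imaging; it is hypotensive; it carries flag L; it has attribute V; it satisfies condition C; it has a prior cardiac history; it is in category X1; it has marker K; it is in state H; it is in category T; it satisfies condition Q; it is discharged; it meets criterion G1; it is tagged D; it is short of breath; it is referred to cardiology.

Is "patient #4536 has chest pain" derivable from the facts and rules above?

Yes

By R1 (it is in category X1, it has marker K, it is in category T): it is over 65.
By R3 (it carries flag L, it satisfies condition C): it has marker M.
By R5 (it is in category T, it has a prior cardiac history): it is classified as B.
By R8 (it has marker K): it is tachycardic.
By R11 (it requires imaging, it is in state H, it carries flag L): it has a positive troponin.
By R17 (it meets criterion G1, it is tagged D): it carries flag J.
By R21 (it has marker M): it receives IV fluids.
By R23 (it is over 65, it is tachycardic, it is in category T): it requires isolation.
By R24 (it satisfies condition Q, it has attribute V): it has attribute A.
By R26 (it carries flag J, it has a positive troponin): it is classified as F.
By R13 (it is classified as F, it has marker K): it is escalated.
By R16 (it has attribute A, it has a prior cardiac history): it has marker W.
By R25 (it receives IV fluids, it has marker W, it requires isolation): it is in category E.
By R10 (it is escalated, it has marker K): it carries flag U.
By R19 (it carries flag U, it is in category E): it carries flag C1.
By R18 (it carries flag C1, it is classified as B): it has chest pain.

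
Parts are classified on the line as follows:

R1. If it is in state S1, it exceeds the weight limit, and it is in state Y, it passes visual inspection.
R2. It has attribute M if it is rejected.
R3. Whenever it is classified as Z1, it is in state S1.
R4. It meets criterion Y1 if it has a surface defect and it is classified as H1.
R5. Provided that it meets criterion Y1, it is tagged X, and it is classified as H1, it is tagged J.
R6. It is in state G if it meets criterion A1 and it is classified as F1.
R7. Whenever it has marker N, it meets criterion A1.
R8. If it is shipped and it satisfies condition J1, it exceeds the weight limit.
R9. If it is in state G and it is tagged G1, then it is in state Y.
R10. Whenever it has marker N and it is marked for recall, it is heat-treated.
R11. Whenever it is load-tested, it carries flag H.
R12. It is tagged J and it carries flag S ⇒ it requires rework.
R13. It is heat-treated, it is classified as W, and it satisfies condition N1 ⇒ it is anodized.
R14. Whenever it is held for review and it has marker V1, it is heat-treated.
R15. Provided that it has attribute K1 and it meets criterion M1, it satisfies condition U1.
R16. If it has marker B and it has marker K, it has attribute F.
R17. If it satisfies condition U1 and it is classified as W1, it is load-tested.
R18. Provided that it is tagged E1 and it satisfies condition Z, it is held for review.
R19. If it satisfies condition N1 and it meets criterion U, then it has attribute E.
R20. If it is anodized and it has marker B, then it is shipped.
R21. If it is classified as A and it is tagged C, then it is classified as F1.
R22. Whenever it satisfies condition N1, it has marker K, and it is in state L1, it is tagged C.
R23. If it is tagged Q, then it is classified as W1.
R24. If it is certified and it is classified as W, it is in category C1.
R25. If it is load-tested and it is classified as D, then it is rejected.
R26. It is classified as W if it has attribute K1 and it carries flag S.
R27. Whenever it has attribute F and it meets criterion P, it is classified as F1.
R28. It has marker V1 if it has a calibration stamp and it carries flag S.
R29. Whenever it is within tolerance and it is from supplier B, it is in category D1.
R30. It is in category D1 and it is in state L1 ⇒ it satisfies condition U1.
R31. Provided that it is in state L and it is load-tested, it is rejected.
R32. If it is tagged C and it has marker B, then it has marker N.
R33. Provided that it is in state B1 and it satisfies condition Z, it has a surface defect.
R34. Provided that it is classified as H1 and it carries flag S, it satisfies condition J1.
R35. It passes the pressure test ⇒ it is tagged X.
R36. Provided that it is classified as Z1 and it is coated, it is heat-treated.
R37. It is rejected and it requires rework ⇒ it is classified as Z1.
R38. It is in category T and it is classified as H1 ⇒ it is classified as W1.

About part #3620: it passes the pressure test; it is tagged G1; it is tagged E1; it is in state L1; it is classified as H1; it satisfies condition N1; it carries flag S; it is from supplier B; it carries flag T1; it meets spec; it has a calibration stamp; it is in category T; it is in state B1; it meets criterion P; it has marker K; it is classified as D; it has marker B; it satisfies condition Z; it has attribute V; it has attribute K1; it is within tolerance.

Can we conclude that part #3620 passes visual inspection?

Yes

By R16 (it has marker B, it has marker K): it has attribute F.
By R18 (it is tagged E1, it satisfies condition Z): it is held for review.
By R22 (it satisfies condition N1, it has marker K, it is in state L1): it is tagged C.
By R26 (it has attribute K1, it carries flag S): it is classified as W.
By R27 (it has attribute F, it meets criterion P): it is classified as F1.
By R28 (it has a calibration stamp, it carries flag S): it has marker V1.
By R29 (it is within tolerance, it is from supplier B): it is in category D1.
By R30 (it is in category D1, it is in state L1): it satisfies condition U1.
By R32 (it is tagged C, it has marker B): it has marker N.
By R33 (it is in state B1, it satisfies condition Z): it has a surface defect.
By R34 (it is classified as H1, it carries flag S): it satisfies condition J1.
By R35 (it passes the pressure test): it is tagged X.
By R38 (it is in category T, it is classified as H1): it is classified as W1.
By R4 (it has a surface defect, it is classified as H1): it meets criterion Y1.
By R5 (it meets criterion Y1, it is tagged X, it is classified as H1): it is tagged J.
By R7 (it has marker N): it meets criterion A1.
By R12 (it is tagged J, it carries flag S): it requires rework.
By R14 (it is held for review, it has marker V1): it is heat-treated.
By R17 (it satisfies condition U1, it is classified as W1): it is load-tested.
By R25 (it is load-tested, it is classified as D): it is rejected.
By R37 (it is rejected, it requires rework): it is classified as Z1.
By R3 (it is classified as Z1): it is in state S1.
By R6 (it meets criterion A1, it is classified as F1): it is in state G.
By R9 (it is in state G, it is tagged G1): it is in state Y.
By R13 (it is heat-treated, it is classified as W, it satisfies condition N1): it is anodized.
By R20 (it is anodized, it has marker B): it is shipped.
By R8 (it is shipped, it satisfies condition J1): it exceeds the weight limit.
By R1 (it is in state S1, it exceeds the weight limit, it is in state Y): it passes visual inspection.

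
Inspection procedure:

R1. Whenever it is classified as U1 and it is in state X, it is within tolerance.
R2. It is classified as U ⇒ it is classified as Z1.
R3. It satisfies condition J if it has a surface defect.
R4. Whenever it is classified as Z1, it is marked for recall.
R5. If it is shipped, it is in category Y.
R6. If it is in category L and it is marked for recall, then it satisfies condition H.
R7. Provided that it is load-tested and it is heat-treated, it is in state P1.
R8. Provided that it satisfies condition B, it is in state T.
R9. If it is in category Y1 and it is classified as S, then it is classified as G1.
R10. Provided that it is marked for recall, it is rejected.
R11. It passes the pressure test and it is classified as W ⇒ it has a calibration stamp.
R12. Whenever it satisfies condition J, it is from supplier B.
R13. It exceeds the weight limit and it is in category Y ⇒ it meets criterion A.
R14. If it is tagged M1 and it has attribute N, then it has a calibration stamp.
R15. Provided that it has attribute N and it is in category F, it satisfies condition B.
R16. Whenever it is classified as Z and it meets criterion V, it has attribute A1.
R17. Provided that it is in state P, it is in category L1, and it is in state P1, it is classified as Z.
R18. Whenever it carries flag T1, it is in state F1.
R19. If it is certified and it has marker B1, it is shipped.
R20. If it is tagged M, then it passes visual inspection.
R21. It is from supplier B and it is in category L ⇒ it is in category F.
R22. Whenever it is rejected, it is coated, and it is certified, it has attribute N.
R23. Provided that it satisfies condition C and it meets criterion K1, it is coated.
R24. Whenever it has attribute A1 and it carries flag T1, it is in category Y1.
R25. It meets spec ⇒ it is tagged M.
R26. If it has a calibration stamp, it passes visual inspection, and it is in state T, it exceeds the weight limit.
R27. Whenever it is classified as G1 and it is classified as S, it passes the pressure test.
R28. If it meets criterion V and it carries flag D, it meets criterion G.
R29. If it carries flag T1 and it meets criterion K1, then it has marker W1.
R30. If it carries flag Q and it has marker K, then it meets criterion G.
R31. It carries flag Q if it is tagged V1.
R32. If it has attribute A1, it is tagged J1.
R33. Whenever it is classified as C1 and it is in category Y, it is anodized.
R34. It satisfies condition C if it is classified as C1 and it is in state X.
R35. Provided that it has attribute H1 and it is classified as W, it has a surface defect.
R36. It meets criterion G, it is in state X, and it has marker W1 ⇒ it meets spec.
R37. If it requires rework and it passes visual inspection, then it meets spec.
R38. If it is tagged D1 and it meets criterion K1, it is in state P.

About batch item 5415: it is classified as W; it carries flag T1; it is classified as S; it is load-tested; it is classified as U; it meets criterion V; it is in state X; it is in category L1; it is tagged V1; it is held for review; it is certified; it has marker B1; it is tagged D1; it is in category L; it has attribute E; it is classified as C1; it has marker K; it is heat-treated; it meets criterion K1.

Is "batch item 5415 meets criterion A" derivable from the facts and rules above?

Forward chaining from the given facts derives: is classified as Z1, is marked for recall, satisfies condition H, is in state P1, is rejected, is in state F1, is shipped, has marker W1, carries flag Q, satisfies condition C, is in state P, is in category Y, is classified as Z, is coated, meets criterion G, is anodized, meets spec, has attribute A1, has attribute N, is in category Y1, is tagged M, is tagged J1, is classified as G1, passes visual inspection, passes the pressure test, has a calibration stamp.
The only rule concluding "it meets criterion A" is R13, which needs "it exceeds the weight limit"; that is never established.

No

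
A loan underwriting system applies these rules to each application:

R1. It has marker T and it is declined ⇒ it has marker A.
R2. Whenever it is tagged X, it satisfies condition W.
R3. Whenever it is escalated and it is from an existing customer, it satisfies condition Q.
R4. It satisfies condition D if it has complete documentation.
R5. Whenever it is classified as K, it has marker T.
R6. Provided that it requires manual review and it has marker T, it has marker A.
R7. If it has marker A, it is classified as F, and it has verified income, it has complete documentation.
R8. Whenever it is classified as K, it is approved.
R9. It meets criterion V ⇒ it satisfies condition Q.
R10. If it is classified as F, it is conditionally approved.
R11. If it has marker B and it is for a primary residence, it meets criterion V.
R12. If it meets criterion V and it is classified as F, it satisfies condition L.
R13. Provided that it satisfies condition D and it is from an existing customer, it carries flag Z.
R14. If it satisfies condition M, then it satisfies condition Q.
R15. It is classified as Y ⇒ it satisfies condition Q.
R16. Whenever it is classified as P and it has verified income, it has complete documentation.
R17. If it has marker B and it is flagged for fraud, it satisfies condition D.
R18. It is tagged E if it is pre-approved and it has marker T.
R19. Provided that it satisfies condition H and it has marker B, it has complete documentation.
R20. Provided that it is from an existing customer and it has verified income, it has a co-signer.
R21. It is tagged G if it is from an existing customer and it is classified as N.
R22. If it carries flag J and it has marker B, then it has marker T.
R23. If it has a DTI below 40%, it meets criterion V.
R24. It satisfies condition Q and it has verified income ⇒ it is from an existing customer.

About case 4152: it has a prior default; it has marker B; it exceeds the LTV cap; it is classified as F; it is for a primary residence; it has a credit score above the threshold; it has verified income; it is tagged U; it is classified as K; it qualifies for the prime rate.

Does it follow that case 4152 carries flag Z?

No

Forward chaining from the given facts derives: has marker T, is approved, is conditionally approved, meets criterion V, satisfies condition L, satisfies condition Q, is from an existing customer, has a co-signer.
The only rule concluding "it carries flag Z" is R13, which needs "it satisfies condition D"; that is never established.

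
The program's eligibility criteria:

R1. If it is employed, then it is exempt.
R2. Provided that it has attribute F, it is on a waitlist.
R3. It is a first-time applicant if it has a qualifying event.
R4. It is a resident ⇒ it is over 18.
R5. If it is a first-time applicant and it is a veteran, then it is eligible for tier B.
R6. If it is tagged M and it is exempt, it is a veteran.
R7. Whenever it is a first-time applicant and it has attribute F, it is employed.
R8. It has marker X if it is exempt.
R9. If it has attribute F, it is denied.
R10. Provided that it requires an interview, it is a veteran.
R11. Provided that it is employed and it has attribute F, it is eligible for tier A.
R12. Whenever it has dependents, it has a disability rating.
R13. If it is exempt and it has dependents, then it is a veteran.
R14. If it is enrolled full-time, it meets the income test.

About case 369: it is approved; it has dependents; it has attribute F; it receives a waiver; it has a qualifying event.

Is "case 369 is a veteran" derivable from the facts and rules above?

Yes

By R3 (it has a qualifying event): it is a first-time applicant.
By R7 (it is a first-time applicant, it has attribute F): it is employed.
By R1 (it is employed): it is exempt.
By R13 (it is exempt, it has dependents): it is a veteran.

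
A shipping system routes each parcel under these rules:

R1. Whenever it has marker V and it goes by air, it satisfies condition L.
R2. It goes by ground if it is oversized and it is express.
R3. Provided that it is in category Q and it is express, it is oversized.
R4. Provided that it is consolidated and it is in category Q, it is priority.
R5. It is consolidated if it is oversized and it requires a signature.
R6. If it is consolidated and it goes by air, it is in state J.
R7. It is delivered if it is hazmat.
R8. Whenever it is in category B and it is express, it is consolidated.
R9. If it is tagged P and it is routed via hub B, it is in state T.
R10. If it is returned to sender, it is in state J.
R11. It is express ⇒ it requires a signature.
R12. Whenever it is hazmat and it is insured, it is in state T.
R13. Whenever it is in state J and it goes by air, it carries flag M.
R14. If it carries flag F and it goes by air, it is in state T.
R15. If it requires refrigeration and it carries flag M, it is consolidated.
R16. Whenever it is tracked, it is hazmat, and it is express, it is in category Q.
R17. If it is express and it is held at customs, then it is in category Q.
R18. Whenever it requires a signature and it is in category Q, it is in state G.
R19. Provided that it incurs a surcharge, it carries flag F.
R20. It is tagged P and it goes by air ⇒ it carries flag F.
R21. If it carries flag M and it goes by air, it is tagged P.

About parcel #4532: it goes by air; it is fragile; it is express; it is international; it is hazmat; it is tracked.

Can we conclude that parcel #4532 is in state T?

Yes

By R11 (it is express): it requires a signature.
By R16 (it is tracked, it is hazmat, it is express): it is in category Q.
By R3 (it is in category Q, it is express): it is oversized.
By R5 (it is oversized, it requires a signature): it is consolidated.
By R6 (it is consolidated, it goes by air): it is in state J.
By R13 (it is in state J, it goes by air): it carries flag M.
By R21 (it carries flag M, it goes by air): it is tagged P.
By R20 (it is tagged P, it goes by air): it carries flag F.
By R14 (it carries flag F, it goes by air): it is in state T.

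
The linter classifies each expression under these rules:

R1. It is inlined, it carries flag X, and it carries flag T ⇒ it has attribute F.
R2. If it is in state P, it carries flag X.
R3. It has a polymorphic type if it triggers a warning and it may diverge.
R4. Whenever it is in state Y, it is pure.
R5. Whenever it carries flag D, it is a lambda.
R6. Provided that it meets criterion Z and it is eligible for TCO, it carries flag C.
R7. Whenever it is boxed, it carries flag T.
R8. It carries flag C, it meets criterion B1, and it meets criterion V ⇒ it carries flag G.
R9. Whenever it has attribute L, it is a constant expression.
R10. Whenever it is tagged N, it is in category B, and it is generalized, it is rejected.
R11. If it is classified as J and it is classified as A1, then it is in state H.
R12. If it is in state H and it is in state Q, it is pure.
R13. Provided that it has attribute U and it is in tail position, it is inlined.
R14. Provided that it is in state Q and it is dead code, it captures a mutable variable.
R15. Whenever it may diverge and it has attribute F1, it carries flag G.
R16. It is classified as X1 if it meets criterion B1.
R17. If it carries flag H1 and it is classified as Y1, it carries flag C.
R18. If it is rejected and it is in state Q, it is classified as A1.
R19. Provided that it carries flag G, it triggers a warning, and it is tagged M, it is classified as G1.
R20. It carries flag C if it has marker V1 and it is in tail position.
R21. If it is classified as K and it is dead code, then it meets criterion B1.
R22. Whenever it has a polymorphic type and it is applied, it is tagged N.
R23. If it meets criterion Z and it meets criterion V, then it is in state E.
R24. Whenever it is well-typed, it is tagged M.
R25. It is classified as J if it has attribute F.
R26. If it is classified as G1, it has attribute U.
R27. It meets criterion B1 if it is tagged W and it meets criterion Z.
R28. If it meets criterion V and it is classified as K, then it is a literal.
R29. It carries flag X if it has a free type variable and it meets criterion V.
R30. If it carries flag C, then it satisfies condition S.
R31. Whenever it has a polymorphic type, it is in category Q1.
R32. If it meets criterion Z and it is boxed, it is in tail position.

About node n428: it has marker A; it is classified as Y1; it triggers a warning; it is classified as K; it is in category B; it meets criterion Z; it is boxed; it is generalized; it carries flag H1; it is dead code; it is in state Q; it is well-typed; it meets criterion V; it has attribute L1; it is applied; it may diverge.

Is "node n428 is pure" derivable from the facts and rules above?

Forward chaining from the given facts derives: has a polymorphic type, carries flag T, captures a mutable variable, carries flag C, meets criterion B1, is tagged N, is in state E, is tagged M, is a literal, satisfies condition S, is in category Q1, is in tail position, carries flag G, is rejected, is classified as X1, is classified as A1, is classified as G1, has attribute U, is inlined.
Rules concluding "it is pure": R4 needs "it is in state Y"; R12 needs "it is in state H" — none of these are established.

No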